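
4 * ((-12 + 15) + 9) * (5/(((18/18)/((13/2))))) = 1560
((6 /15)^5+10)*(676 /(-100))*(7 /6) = -78.95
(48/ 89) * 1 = 48/ 89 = 0.54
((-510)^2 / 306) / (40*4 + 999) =850 / 1159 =0.73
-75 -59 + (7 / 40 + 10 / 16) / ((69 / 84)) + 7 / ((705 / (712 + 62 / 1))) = -125.34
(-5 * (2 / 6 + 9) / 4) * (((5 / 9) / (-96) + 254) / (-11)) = 7680785 / 28512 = 269.39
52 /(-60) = -13 /15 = -0.87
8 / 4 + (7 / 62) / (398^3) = 7817554215 / 3908777104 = 2.00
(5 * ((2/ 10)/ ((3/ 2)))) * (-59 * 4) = -472/ 3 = -157.33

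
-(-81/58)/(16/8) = 0.70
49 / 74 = 0.66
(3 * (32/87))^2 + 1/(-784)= 801975/659344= 1.22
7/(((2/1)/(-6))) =-21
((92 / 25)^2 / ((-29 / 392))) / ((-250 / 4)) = 6635776 / 2265625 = 2.93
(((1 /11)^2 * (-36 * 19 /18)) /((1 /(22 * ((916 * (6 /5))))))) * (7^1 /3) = -974624 /55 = -17720.44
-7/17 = -0.41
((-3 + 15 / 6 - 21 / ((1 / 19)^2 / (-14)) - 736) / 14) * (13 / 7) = 2740335 / 196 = 13981.30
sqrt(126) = 3 * sqrt(14) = 11.22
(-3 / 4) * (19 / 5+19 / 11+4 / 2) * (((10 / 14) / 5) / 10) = -621 / 7700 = -0.08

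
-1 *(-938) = 938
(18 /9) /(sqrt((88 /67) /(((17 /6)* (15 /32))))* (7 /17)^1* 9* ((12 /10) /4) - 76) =-0.03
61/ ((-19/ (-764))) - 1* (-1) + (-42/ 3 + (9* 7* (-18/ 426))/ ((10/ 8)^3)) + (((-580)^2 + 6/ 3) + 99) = 57153669676/ 168625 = 338939.48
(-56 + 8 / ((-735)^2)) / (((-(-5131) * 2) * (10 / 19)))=-0.01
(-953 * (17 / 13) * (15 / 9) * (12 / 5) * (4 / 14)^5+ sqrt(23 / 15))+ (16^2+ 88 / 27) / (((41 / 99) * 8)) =sqrt(345) / 15+ 1847907331 / 26874393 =70.00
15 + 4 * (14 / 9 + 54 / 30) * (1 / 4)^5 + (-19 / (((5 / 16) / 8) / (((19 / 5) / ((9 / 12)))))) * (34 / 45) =-1595806403 / 864000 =-1847.00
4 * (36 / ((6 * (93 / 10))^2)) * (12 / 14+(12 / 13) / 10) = 3840 / 87451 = 0.04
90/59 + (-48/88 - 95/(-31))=81371/20119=4.04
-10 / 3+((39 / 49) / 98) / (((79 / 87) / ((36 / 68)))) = -64399249 / 19347258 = -3.33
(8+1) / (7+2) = 1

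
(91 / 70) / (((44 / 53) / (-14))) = -4823 / 220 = -21.92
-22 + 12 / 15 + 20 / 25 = -102 / 5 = -20.40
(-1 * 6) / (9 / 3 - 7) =3 / 2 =1.50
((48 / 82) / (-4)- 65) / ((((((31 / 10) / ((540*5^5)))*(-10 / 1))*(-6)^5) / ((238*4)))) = -4966390625 / 11439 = -434163.01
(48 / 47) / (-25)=-48 / 1175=-0.04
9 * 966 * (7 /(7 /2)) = 17388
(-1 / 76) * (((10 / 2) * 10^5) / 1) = -125000 / 19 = -6578.95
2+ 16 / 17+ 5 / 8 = 3.57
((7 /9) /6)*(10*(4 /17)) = 0.31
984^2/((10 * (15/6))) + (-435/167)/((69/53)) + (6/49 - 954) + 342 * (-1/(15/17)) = 37386.76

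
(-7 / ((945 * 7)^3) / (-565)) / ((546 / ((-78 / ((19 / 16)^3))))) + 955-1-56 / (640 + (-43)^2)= 140187155651708076307174 / 146950169688602161875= 953.98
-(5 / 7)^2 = -25 / 49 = -0.51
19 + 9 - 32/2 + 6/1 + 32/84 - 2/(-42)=129/7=18.43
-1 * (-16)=16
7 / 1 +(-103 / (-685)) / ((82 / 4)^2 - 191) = 4397427 / 628145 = 7.00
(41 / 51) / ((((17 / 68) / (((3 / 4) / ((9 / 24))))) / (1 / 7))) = 328 / 357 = 0.92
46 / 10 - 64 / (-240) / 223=15391 / 3345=4.60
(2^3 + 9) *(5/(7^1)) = 85/7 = 12.14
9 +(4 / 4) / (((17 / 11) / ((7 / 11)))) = 160 / 17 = 9.41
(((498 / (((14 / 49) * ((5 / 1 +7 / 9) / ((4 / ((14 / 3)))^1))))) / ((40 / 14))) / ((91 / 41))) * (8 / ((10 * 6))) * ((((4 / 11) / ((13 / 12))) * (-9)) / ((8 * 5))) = -2480787 / 6041750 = -0.41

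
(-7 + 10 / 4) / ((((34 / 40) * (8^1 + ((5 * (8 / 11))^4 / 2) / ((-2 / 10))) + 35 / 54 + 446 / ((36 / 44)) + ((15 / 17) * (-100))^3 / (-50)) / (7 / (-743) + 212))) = -13765727142995355 / 200868194864599729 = -0.07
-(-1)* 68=68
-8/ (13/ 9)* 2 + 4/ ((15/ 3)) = -668/ 65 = -10.28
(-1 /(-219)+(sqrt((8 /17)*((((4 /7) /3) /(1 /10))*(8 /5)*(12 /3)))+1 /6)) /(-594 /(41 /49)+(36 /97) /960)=-10181120*sqrt(714) /80632890009 - 3977000 /16487957901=-0.00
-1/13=-0.08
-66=-66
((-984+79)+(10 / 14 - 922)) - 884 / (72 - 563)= -6270756 / 3437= -1824.49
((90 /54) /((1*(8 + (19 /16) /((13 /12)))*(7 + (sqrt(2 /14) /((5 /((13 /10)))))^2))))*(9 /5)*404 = 1102920000 /58022437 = 19.01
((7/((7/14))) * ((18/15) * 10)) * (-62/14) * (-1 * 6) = 4464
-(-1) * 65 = 65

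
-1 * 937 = -937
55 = 55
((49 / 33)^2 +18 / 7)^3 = 48264326765929 / 442973513367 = 108.96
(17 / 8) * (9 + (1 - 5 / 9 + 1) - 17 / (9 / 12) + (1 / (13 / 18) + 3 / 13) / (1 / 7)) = -1819 / 936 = -1.94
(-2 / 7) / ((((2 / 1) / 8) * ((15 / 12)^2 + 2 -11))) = 128 / 833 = 0.15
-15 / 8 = -1.88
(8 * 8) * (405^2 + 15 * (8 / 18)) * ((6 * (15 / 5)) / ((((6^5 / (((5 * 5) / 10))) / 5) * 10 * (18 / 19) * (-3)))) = -46749025 / 4374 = -10687.93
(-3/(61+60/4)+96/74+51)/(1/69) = 10139481/2812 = 3605.79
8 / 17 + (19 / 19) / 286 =2305 / 4862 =0.47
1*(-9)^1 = -9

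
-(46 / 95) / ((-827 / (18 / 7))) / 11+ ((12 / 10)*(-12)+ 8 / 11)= -82712404 / 6049505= -13.67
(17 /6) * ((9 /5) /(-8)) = -51 /80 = -0.64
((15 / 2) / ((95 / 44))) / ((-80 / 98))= -1617 / 380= -4.26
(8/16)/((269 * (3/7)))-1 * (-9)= 14533/1614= 9.00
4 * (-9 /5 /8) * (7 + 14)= -18.90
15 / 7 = 2.14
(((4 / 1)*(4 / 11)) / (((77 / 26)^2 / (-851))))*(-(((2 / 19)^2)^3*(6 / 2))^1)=1767247872 / 3068285312939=0.00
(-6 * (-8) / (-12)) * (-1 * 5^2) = 100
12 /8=3 /2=1.50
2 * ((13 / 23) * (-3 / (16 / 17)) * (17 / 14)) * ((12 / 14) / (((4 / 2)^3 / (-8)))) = 3.75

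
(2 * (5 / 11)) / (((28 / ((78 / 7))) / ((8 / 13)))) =120 / 539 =0.22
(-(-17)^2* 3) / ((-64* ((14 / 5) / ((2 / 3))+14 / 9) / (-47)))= -1833705 / 16576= -110.62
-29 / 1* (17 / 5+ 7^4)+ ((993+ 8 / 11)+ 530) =-3751213 / 55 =-68203.87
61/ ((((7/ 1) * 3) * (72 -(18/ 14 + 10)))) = 61/ 1275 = 0.05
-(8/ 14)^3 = -64/ 343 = -0.19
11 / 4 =2.75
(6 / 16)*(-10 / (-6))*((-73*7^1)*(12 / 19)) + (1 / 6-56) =-14680 / 57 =-257.54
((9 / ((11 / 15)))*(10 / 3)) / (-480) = -15 / 176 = -0.09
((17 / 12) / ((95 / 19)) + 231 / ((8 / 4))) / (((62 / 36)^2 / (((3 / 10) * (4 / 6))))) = 187569 / 24025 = 7.81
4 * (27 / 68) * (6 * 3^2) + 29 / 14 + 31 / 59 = 1240773 / 14042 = 88.36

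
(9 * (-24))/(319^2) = -216/101761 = -0.00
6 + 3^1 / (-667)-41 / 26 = 76627 / 17342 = 4.42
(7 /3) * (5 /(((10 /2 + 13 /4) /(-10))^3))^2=716800000000 /3874403907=185.01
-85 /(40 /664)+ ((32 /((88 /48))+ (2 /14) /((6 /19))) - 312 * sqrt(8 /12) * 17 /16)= -643609 /462 - 221 * sqrt(6) /2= -1663.76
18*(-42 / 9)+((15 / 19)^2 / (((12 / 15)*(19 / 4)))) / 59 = -33992079 / 404681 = -84.00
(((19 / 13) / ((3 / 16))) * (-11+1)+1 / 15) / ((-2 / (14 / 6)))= 106309 / 1170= 90.86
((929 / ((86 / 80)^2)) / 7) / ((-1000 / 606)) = -4503792 / 64715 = -69.59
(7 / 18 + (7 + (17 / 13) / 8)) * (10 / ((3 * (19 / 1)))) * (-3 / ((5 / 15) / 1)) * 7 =-83.47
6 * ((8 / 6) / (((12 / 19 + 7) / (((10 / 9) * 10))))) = 3040 / 261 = 11.65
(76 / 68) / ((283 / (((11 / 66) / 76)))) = 1 / 115464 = 0.00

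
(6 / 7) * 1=6 / 7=0.86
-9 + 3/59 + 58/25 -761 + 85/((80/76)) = -4052587/5900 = -686.88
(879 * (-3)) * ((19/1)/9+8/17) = -115735/17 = -6807.94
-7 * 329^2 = -757687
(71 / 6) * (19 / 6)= 1349 / 36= 37.47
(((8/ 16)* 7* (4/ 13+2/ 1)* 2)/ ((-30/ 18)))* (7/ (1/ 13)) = -882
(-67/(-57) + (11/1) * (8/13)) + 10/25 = 30917/3705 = 8.34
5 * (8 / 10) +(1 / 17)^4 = 334085 / 83521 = 4.00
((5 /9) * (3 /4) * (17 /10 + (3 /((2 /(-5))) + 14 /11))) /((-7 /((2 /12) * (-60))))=-415 /154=-2.69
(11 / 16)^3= 1331 / 4096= 0.32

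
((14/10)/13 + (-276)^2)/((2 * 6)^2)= 4951447/9360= 529.00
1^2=1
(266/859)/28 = 19/1718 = 0.01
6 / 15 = 0.40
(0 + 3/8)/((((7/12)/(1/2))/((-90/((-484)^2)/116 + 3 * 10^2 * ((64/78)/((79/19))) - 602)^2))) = 516295120553967919003171641/5451755272204664270848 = 94702.55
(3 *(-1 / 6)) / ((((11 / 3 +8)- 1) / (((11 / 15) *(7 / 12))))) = -77 / 3840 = -0.02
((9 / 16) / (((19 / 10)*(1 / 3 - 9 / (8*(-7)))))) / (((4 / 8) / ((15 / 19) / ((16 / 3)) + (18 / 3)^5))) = 2233931805 / 239704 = 9319.54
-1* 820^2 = -672400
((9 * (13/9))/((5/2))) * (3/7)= 78/35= 2.23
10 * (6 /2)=30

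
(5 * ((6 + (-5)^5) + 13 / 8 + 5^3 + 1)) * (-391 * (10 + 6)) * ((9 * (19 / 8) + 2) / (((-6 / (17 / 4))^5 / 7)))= -9661606656494485 / 3538944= -2730081814.38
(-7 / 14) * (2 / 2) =-0.50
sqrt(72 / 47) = 6* sqrt(94) / 47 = 1.24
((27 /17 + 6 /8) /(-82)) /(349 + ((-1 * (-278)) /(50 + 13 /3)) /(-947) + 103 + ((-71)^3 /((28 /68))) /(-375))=-64426422375 /6258249445077832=-0.00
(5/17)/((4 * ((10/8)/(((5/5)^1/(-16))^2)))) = 1/4352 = 0.00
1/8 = 0.12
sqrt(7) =2.65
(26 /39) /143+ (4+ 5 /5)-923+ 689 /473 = -16907389 /18447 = -916.54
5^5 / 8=3125 / 8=390.62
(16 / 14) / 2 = 0.57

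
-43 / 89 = -0.48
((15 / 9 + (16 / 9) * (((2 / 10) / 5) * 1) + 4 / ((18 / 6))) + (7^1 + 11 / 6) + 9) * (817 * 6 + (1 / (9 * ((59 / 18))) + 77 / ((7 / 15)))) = 562453937 / 5310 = 105923.53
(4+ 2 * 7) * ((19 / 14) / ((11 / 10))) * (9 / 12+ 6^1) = 23085 / 154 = 149.90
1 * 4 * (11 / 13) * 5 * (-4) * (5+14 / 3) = -25520 / 39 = -654.36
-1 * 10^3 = -1000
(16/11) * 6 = 96/11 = 8.73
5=5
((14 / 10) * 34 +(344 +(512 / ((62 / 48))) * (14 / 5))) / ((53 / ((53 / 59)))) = 46546 / 1829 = 25.45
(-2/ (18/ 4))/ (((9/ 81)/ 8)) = -32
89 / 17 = 5.24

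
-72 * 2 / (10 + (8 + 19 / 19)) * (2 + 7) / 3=-432 / 19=-22.74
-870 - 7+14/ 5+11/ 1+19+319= -2626/ 5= -525.20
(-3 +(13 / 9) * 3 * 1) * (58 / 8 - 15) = -31 / 3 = -10.33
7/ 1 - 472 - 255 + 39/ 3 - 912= -1619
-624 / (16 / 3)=-117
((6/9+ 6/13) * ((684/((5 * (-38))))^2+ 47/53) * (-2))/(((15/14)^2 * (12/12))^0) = -1614536/51675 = -31.24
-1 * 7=-7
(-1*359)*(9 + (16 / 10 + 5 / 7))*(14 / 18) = -15796 / 5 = -3159.20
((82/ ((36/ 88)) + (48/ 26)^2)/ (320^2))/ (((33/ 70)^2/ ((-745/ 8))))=-2829685075/ 3392243712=-0.83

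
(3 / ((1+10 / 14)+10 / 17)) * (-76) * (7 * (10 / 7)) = -135660 / 137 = -990.22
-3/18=-1/6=-0.17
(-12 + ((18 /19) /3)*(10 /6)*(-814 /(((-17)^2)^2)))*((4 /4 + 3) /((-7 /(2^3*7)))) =609629696 /1586899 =384.16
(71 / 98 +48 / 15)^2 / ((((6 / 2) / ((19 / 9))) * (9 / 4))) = 7806739 / 1620675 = 4.82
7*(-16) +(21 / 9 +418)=925 / 3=308.33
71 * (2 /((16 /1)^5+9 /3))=142 /1048579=0.00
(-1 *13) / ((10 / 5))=-6.50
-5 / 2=-2.50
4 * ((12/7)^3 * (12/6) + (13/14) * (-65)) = -68986/343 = -201.13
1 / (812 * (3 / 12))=1 / 203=0.00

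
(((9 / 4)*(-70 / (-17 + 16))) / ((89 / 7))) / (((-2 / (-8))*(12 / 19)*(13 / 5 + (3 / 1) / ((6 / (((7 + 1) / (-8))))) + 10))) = 69825 / 10769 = 6.48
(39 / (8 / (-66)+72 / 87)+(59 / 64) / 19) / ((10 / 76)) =873551 / 2080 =419.98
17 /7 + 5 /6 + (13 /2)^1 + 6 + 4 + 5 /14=845 /42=20.12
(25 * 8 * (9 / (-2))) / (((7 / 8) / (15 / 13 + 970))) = -90900000 / 91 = -998901.10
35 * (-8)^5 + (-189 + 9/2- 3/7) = -16058909/14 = -1147064.93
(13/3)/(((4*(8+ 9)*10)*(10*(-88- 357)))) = -13/9078000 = -0.00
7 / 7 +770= 771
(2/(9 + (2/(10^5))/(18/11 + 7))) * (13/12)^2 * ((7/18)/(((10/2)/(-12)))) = -280962500/1154250297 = -0.24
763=763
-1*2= -2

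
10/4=5/2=2.50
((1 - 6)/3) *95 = -475/3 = -158.33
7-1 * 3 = 4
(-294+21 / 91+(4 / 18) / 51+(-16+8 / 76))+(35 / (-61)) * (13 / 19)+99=-1459584817 / 6915753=-211.05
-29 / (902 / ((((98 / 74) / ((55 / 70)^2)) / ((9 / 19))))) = -2645902 / 18172143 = -0.15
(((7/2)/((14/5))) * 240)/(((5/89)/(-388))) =-2071920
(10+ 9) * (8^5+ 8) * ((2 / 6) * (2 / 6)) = 69193.78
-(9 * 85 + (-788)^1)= 23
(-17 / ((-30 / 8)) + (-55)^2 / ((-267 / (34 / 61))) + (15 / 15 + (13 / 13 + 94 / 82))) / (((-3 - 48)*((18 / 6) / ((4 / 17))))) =-0.00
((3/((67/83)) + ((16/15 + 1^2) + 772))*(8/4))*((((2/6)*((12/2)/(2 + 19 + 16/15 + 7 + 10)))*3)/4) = 1172508/19631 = 59.73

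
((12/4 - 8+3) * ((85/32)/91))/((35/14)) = -17/728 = -0.02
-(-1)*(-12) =-12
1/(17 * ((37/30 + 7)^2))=900/1037153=0.00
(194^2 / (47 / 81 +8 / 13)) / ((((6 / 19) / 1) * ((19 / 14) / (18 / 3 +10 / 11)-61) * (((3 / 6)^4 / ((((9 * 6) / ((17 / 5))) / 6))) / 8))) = -2698692691968 / 4858481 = -555460.17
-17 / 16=-1.06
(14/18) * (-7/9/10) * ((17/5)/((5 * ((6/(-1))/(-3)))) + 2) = -0.14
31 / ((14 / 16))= 248 / 7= 35.43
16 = 16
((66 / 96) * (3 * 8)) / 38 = 33 / 76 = 0.43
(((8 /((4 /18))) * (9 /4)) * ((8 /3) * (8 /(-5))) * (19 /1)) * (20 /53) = -131328 /53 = -2477.89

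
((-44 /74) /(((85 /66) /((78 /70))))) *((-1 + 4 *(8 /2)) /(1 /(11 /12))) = -155727 /22015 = -7.07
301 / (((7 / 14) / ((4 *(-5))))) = -12040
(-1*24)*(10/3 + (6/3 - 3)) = -56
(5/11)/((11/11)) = 5/11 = 0.45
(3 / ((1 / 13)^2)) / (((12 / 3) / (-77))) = -39039 / 4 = -9759.75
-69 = -69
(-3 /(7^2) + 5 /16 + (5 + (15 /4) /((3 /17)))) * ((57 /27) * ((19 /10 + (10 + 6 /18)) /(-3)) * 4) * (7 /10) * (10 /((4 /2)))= -144878021 /45360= -3193.96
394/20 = 197/10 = 19.70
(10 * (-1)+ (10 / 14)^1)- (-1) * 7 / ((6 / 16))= 197 / 21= 9.38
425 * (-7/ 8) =-2975/ 8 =-371.88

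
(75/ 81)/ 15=5/ 81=0.06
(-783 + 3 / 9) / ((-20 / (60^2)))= 140880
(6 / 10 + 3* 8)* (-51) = -6273 / 5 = -1254.60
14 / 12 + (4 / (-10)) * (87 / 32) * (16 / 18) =0.20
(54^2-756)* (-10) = -21600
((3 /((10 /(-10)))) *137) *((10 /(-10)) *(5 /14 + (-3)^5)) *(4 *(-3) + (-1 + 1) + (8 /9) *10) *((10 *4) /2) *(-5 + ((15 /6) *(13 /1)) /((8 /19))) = 895873825 /2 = 447936912.50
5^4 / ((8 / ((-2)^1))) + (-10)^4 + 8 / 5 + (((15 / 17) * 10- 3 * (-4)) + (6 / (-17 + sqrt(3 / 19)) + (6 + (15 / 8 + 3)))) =1151820217 / 116620- 3 * sqrt(57) / 2744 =9876.69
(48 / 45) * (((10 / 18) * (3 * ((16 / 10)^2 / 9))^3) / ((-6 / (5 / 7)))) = -2097152 / 47840625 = -0.04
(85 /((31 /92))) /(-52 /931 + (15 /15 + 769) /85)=12376714 /441719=28.02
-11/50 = -0.22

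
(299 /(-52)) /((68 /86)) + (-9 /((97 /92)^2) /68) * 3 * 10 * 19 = -96146141 /1279624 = -75.14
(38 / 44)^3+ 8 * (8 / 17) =798075 / 181016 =4.41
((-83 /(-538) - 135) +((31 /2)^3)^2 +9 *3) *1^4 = 238736633517 /17216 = 13867137.17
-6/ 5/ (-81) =2/ 135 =0.01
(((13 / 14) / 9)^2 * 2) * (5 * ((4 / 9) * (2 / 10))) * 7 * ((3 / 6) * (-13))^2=2.80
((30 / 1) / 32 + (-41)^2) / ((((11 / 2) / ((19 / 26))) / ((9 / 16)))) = 4601781 / 36608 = 125.70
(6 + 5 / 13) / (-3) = -83 / 39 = -2.13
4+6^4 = 1300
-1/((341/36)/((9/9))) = -36/341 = -0.11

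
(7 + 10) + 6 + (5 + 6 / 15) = 142 / 5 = 28.40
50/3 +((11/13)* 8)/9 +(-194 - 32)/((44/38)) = -228781/1287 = -177.76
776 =776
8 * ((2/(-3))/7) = -16/21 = -0.76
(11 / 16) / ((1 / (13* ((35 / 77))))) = 65 / 16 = 4.06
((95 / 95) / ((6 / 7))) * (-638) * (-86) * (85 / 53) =16323230 / 159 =102661.82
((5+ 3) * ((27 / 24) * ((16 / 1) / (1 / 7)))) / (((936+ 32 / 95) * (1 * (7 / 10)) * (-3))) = -5700 / 11119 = -0.51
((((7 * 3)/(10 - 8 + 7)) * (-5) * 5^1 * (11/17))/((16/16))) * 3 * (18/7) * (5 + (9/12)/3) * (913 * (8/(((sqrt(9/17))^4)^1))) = -119511700/3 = -39837233.33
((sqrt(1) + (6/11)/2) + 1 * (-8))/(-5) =74/55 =1.35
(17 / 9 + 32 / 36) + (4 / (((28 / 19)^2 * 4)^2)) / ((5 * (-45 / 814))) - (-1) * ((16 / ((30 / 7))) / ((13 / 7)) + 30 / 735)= 5557916983 / 1198579200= 4.64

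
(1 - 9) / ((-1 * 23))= 8 / 23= 0.35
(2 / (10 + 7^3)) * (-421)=-842 / 353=-2.39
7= 7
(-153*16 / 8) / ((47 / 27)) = -8262 / 47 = -175.79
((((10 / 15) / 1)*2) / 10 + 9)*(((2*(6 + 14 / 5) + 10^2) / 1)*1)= 26852 / 25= 1074.08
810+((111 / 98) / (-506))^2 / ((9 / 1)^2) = 17925889435129 / 22130727696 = 810.00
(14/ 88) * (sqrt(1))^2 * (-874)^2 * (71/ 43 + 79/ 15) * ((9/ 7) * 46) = 117590307564/ 2365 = 49721060.28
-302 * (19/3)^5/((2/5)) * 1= -1869454745/243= -7693229.40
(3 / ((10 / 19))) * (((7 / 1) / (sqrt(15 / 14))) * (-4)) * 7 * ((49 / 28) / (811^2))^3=-319333 * sqrt(210) / 227622459814733088800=-0.00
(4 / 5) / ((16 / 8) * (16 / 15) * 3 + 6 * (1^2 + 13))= 1 / 113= 0.01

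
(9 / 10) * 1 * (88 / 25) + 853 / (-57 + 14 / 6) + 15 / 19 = -4536189 / 389500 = -11.65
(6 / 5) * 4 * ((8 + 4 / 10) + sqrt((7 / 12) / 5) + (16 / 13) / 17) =4 * sqrt(105) / 25 + 224688 / 5525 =42.31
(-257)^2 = 66049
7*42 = 294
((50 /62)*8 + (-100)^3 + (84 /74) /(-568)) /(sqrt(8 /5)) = -325745899051*sqrt(10) /1302992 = -790564.32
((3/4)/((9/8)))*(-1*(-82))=164/3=54.67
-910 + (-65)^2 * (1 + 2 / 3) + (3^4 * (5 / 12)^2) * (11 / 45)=294485 / 48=6135.10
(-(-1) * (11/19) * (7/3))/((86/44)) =1694/2451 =0.69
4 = 4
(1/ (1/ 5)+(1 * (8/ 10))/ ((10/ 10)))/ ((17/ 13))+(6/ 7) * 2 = 3659/ 595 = 6.15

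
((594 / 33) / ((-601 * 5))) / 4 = -9 / 6010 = -0.00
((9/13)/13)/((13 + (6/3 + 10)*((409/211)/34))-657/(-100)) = 3228300/1227811871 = 0.00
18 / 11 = 1.64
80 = 80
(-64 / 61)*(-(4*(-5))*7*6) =-53760 / 61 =-881.31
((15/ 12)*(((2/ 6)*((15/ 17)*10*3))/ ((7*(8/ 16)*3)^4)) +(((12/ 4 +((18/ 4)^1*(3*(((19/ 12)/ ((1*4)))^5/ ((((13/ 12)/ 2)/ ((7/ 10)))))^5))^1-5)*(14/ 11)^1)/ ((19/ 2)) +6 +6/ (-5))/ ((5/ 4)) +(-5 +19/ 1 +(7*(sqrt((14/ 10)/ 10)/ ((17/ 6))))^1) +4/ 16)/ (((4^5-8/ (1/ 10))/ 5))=0.10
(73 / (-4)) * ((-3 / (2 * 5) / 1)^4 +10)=-7305913 / 40000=-182.65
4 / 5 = 0.80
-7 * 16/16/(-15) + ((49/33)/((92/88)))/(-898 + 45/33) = 226079/486105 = 0.47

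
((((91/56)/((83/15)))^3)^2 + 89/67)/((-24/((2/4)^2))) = -0.01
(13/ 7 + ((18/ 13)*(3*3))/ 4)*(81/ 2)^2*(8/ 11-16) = -17813115/ 143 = -124567.24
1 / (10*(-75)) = -1 / 750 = -0.00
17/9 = 1.89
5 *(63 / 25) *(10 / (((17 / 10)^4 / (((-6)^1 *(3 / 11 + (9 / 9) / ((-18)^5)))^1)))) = -49601063750 / 2009264697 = -24.69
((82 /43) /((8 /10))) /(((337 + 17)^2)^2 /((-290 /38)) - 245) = -29725 /25660502219854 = -0.00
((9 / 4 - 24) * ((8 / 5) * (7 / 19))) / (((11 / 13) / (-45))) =142506 / 209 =681.85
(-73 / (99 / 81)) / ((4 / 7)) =-4599 / 44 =-104.52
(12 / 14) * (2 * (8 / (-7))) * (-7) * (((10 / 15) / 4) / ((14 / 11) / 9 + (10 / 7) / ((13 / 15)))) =5148 / 4031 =1.28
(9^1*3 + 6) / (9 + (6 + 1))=33 / 16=2.06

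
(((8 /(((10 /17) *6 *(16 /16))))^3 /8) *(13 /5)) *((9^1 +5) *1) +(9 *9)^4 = 726414311041 /16875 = 43046773.99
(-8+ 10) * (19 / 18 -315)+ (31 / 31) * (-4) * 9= -5975 / 9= -663.89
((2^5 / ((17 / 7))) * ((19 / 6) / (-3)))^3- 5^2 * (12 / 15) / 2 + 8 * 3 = -9586259074 / 3581577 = -2676.55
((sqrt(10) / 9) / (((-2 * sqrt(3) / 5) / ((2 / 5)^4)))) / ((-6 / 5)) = 4 * sqrt(30) / 2025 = 0.01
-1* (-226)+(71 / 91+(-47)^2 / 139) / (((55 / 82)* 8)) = 159388672 / 695695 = 229.11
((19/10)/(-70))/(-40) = 19/28000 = 0.00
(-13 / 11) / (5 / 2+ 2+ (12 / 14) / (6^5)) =-117936 / 449075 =-0.26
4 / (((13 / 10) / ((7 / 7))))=40 / 13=3.08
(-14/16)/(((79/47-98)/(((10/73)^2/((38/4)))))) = 8225/458363277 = 0.00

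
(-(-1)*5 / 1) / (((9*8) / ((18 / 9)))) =5 / 36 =0.14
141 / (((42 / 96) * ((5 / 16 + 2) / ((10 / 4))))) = 90240 / 259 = 348.42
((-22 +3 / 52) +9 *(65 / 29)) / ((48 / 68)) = -45373 / 18096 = -2.51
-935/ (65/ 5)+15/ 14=-12895/ 182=-70.85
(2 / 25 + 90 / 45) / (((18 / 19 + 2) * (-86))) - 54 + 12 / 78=-21073211 / 391300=-53.85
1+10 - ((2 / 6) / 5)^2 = 2474 / 225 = 11.00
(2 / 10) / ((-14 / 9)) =-9 / 70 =-0.13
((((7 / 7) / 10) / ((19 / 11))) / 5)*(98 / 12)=0.09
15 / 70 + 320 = 320.21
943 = 943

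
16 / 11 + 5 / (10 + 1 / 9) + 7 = 8958 / 1001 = 8.95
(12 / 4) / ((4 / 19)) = 57 / 4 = 14.25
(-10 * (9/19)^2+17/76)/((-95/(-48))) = -35004/34295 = -1.02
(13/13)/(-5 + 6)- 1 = 0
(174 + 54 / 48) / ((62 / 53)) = 74253 / 496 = 149.70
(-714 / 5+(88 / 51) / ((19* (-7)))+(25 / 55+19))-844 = -360887572 / 373065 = -967.36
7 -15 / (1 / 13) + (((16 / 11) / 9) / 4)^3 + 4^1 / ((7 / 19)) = -1203170312 / 6792093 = -177.14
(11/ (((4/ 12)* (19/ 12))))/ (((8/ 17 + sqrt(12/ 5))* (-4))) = 16830/ 14953- 28611* sqrt(15)/ 29906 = -2.58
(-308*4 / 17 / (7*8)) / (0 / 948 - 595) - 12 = -121358 / 10115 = -12.00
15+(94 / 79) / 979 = 1160209 / 77341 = 15.00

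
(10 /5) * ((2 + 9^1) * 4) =88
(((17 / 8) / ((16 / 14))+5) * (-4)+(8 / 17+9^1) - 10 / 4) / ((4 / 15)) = -83505 / 1088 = -76.75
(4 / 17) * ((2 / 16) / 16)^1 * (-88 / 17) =-11 / 1156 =-0.01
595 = 595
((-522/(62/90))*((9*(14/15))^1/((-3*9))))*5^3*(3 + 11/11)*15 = 54810000/31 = 1768064.52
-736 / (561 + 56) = -736 / 617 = -1.19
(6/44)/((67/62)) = 93/737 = 0.13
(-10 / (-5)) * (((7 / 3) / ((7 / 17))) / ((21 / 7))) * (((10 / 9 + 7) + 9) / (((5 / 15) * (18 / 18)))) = 5236 / 27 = 193.93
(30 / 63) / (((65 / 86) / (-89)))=-15308 / 273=-56.07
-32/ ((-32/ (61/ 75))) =61/ 75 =0.81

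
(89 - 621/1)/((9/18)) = -1064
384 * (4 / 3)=512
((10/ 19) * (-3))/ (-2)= 15/ 19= 0.79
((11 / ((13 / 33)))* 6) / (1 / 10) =21780 / 13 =1675.38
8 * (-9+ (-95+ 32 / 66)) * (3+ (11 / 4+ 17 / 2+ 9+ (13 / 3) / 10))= -9708272 / 495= -19612.67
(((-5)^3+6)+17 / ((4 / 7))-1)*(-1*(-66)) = -11913 / 2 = -5956.50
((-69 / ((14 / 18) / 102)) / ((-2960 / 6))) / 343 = 0.05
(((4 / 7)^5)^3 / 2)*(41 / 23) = 22011707392 / 109193914728689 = 0.00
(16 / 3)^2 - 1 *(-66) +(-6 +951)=9355 / 9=1039.44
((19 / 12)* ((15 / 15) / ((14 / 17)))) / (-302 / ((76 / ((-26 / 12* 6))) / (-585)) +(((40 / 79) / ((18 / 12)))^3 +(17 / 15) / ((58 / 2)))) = -3948643347615 / 62064908994464012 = -0.00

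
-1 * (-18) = 18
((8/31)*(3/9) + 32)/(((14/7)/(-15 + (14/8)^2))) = -71243/372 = -191.51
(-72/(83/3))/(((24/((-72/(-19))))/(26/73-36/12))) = 125064/115121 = 1.09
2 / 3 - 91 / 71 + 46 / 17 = 7571 / 3621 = 2.09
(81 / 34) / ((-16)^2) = 81 / 8704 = 0.01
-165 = -165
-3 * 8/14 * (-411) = 4932/7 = 704.57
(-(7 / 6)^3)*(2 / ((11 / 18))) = -343 / 66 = -5.20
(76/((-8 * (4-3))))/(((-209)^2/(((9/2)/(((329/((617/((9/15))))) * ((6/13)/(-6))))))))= 120315/3025484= 0.04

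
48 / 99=16 / 33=0.48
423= 423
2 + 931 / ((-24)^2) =3.62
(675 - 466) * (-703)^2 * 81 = 8366464161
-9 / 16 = -0.56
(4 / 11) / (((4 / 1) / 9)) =9 / 11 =0.82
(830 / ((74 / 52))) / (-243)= -21580 / 8991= -2.40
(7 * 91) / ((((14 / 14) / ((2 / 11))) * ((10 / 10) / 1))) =1274 / 11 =115.82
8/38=4/19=0.21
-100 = -100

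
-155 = -155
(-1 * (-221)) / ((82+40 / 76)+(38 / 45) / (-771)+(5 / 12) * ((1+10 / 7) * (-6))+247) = 2039580270 / 2985112997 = 0.68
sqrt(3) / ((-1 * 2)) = -sqrt(3) / 2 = -0.87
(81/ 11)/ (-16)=-81/ 176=-0.46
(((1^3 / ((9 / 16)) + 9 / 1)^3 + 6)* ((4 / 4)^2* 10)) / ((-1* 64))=-4585235 / 23328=-196.55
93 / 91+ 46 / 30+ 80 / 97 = 447536 / 132405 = 3.38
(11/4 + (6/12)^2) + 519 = 522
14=14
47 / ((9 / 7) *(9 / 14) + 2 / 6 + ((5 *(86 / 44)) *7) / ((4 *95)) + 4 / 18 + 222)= 34655544 / 164843969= 0.21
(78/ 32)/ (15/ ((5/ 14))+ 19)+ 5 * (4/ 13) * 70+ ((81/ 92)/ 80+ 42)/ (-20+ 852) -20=32789908941/ 373534720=87.78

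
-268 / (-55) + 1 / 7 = 1931 / 385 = 5.02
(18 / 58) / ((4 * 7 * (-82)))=-9 / 66584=-0.00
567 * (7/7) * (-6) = -3402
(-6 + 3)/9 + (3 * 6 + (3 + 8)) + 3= 95/3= 31.67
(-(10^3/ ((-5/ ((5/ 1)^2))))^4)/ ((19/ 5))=-3125000000000000/ 19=-164473684210526.32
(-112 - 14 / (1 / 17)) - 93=-443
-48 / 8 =-6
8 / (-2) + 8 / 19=-68 / 19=-3.58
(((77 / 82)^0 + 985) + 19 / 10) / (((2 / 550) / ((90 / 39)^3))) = 7335157500 / 2197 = 3338715.29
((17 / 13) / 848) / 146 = 17 / 1609504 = 0.00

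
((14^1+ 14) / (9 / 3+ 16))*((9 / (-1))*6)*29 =-2307.79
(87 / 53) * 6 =522 / 53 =9.85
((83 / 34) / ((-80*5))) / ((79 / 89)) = -7387 / 1074400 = -0.01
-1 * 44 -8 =-52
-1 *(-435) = 435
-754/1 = -754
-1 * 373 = -373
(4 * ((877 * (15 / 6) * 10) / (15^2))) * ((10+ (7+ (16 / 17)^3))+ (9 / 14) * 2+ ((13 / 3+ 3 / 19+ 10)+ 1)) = 238006591940 / 17642583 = 13490.46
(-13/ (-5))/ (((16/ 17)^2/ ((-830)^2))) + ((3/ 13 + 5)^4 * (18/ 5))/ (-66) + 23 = 203282340558943/ 100534720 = 2022011.31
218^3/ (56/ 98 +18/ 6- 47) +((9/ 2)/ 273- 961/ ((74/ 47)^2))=-2262338098929/ 9468004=-238945.62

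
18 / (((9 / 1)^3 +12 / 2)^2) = 2 / 60025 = 0.00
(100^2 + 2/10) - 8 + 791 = 53916/5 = 10783.20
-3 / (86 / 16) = -24 / 43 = -0.56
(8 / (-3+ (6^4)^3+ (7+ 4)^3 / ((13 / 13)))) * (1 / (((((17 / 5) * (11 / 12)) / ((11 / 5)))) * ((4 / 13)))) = 39 / 4625665286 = 0.00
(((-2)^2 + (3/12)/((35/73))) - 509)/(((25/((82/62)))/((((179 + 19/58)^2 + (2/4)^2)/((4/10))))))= -156631169005447/72998800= -2145667.72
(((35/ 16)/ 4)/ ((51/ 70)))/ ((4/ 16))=1225/ 408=3.00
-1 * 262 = -262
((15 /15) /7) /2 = 0.07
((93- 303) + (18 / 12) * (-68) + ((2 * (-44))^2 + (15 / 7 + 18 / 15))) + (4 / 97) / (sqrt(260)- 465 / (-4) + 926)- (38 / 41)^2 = 105322244761635367 / 14166719089285- 128 * sqrt(65) / 1685510897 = 7434.48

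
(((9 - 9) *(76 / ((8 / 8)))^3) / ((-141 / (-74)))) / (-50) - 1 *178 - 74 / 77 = -13780 / 77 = -178.96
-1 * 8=-8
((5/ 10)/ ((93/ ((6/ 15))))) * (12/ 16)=1/ 620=0.00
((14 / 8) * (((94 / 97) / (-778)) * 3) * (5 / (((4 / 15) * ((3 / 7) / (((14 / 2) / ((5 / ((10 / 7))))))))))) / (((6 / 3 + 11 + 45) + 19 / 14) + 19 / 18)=-10881675 / 1148894384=-0.01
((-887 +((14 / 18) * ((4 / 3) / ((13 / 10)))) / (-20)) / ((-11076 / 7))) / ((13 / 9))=2179457 / 5615532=0.39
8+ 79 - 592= -505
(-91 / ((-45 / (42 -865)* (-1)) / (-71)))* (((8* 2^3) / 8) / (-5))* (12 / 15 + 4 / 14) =230927216 / 1125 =205268.64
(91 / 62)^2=8281 / 3844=2.15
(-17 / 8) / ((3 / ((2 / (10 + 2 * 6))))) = -17 / 264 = -0.06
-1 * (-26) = 26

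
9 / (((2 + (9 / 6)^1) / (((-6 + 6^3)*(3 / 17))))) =1620 / 17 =95.29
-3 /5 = -0.60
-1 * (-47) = 47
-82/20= -41/10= -4.10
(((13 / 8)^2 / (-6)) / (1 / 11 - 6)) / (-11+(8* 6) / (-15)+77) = 143 / 120576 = 0.00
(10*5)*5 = 250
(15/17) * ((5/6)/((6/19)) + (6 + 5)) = 2455/204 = 12.03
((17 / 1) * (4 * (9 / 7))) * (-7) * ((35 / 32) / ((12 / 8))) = -1785 / 4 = -446.25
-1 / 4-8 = -33 / 4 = -8.25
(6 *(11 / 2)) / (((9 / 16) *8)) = 22 / 3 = 7.33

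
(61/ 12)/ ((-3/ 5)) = -305/ 36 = -8.47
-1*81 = -81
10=10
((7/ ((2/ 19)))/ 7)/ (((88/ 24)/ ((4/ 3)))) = 38/ 11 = 3.45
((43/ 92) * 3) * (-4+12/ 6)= -2.80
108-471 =-363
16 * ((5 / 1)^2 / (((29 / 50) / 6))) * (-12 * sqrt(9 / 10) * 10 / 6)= -720000 * sqrt(10) / 29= -78511.72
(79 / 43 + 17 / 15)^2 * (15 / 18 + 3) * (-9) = -42217144 / 138675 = -304.43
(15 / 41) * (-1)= -0.37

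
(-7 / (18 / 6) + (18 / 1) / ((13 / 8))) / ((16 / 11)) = 3751 / 624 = 6.01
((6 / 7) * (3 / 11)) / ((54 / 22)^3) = 242 / 15309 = 0.02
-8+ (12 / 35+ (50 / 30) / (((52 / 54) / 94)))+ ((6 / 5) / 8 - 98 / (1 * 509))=143582073 / 926380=154.99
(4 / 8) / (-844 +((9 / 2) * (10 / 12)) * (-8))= -1 / 1748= -0.00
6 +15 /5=9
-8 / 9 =-0.89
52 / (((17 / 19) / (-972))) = -960336 / 17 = -56490.35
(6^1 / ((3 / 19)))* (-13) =-494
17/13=1.31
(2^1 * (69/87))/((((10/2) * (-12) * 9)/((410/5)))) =-943/3915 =-0.24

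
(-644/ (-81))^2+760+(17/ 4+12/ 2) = 833.46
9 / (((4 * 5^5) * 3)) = 3 / 12500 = 0.00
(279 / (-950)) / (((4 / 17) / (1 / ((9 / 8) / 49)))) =-25823 / 475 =-54.36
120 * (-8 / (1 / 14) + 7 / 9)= -40040 / 3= -13346.67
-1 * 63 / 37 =-1.70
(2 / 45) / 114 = 1 / 2565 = 0.00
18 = 18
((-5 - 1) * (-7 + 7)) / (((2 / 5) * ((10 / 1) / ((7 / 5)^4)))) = 0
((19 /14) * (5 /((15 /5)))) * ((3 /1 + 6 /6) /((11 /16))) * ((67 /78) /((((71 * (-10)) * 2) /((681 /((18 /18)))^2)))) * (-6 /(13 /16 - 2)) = -18653.71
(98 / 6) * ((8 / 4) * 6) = 196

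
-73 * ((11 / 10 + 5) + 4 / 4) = -5183 / 10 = -518.30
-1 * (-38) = 38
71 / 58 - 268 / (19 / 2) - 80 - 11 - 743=-948807 / 1102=-860.99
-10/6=-5/3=-1.67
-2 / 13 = -0.15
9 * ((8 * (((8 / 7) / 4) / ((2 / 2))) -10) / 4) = -17.36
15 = 15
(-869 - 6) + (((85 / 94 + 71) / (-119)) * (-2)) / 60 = -97875247 / 111860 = -874.98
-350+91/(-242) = -84791/242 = -350.38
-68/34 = -2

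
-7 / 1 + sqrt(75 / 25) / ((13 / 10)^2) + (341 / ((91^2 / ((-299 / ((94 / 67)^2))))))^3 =-44889275073788867699459 / 178313990247591784768 + 100 * sqrt(3) / 169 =-250.72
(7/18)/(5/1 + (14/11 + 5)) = 77/2232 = 0.03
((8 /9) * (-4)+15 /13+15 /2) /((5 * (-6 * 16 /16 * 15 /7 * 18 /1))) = -8351 /1895400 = -0.00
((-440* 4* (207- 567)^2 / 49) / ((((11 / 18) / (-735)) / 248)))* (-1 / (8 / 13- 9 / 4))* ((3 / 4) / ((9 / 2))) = 2406703104000 / 17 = 141570770823.53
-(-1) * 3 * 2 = 6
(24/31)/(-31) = -24/961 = -0.02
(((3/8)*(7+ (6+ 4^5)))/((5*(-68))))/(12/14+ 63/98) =-61/80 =-0.76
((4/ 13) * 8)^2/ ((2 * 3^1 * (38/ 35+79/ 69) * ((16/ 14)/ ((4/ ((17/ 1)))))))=1442560/ 15476851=0.09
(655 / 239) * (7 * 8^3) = 2347520 / 239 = 9822.26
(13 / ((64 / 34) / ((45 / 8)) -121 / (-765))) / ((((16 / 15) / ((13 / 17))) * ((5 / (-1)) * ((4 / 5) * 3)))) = -2925 / 1856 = -1.58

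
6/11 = 0.55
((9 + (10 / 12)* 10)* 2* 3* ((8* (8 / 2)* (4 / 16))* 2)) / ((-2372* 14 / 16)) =-3328 / 4151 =-0.80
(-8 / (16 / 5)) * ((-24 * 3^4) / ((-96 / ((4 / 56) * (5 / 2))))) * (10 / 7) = -10125 / 784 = -12.91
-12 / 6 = -2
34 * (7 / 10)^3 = 5831 / 500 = 11.66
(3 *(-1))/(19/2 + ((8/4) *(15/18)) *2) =-18/77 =-0.23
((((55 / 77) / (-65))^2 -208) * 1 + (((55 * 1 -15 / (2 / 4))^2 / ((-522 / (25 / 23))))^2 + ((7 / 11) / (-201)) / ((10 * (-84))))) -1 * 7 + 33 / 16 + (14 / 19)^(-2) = -209.40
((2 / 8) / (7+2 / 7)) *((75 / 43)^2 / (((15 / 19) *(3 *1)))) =16625 / 377196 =0.04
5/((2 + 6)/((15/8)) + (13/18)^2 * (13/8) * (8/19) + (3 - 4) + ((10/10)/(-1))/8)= 307800/215371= 1.43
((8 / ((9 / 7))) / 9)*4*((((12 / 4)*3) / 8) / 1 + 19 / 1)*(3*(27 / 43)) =4508 / 43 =104.84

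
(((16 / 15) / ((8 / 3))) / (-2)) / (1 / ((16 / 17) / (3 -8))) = 16 / 425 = 0.04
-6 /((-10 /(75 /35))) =9 /7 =1.29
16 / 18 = 8 / 9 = 0.89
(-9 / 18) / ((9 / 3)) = -1 / 6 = -0.17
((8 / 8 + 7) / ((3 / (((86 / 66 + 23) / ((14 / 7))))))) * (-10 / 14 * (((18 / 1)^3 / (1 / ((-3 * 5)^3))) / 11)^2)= -690469404840000000 / 9317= -74108554775142.21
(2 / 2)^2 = 1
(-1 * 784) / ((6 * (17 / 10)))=-3920 / 51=-76.86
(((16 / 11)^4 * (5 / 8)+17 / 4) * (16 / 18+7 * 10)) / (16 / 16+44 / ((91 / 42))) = 51867283 / 2212122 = 23.45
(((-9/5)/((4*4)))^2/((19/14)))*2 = 567/30400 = 0.02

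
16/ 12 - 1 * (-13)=14.33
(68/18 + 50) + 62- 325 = -1883/9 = -209.22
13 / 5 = 2.60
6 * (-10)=-60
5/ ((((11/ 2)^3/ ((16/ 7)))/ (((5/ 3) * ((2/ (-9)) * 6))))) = -12800/ 83853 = -0.15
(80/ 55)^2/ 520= 32/ 7865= 0.00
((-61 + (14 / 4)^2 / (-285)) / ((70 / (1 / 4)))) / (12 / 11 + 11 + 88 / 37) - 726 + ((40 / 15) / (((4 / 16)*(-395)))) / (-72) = -24880255743107 / 34269631200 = -726.01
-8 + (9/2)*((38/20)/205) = -32629/4100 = -7.96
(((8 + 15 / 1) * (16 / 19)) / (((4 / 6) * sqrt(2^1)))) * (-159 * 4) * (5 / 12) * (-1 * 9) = 658260 * sqrt(2) / 19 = 48995.80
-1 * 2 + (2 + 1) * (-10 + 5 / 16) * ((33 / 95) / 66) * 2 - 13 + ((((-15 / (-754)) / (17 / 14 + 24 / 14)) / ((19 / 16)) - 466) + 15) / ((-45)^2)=-147760067173 / 9515329200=-15.53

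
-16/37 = -0.43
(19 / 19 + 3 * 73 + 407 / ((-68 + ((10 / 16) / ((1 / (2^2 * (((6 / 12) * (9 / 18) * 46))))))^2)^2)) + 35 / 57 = 1852388559119 / 8396485833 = 220.61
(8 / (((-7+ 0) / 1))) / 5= -8 / 35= -0.23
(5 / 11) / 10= 1 / 22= 0.05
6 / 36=1 / 6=0.17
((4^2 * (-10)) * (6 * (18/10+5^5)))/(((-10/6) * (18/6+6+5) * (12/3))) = 1125648/35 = 32161.37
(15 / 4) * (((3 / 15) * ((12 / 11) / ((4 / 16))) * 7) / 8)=63 / 22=2.86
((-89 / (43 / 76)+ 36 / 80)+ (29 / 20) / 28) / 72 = -3775757 / 1733760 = -2.18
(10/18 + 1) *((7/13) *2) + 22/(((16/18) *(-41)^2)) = 1329487/786708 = 1.69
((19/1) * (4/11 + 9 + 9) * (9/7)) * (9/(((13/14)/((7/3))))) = 1450764/143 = 10145.20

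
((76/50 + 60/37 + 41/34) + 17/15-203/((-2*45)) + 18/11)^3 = 3106558593206517263417/3772919561382984375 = 823.38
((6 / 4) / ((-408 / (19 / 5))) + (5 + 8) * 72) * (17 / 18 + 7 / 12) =14002351 / 9792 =1429.98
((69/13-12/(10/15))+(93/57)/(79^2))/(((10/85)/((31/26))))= -2577706141/20039851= -128.63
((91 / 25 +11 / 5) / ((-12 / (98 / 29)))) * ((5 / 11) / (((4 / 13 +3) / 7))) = -325507 / 205755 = -1.58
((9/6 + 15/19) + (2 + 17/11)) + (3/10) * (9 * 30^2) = 2435.83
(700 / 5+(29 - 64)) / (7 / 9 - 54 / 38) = -3591 / 22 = -163.23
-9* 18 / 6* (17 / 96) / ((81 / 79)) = -1343 / 288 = -4.66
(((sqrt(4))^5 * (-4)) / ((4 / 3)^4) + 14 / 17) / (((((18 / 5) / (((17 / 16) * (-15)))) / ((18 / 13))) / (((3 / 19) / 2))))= 15975 / 832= 19.20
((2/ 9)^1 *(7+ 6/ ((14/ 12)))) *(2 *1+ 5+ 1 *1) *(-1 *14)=-2720/ 9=-302.22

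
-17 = -17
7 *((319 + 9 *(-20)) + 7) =1022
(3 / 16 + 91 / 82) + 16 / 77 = 76023 / 50512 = 1.51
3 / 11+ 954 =954.27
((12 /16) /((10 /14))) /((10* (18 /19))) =133 /1200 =0.11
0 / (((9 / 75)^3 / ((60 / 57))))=0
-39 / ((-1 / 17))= 663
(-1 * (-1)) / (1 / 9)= 9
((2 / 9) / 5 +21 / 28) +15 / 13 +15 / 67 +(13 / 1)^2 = 26836373 / 156780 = 171.17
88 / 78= 44 / 39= 1.13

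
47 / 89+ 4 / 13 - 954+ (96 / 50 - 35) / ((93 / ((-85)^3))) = 23402188612 / 107601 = 217490.44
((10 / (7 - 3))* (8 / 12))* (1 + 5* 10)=85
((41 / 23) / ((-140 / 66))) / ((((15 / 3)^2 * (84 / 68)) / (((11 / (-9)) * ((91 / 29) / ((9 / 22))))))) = 12060191 / 47273625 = 0.26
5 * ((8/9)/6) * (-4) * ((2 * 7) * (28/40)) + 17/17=-757/27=-28.04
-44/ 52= -11/ 13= -0.85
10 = 10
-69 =-69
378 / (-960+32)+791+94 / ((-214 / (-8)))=39425809 / 49648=794.11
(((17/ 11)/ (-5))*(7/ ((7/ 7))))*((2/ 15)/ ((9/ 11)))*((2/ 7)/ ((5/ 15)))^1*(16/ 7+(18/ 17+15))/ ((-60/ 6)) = 4366/ 7875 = 0.55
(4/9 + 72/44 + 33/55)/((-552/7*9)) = -9289/2459160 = -0.00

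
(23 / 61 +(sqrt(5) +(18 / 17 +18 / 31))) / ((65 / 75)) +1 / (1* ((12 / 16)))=15* sqrt(5) / 13 +4588769 / 1253733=6.24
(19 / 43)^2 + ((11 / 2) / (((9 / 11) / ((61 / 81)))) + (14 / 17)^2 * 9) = 8851695511 / 779098338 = 11.36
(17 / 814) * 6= 51 / 407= 0.13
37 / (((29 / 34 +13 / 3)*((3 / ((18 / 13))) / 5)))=113220 / 6877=16.46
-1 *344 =-344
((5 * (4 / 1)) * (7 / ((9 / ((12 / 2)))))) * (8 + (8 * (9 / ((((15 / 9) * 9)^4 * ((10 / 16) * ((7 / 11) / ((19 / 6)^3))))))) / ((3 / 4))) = 1039914944 / 1366875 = 760.80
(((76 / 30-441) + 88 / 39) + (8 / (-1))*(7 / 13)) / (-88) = 85901 / 17160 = 5.01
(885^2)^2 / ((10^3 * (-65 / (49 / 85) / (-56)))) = 336656640663 / 1105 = 304666643.13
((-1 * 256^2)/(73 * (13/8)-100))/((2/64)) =-16777216/149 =-112598.77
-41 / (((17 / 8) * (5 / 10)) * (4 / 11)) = -1804 / 17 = -106.12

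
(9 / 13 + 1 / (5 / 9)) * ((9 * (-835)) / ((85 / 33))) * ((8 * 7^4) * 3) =-463011029712 / 1105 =-419014506.53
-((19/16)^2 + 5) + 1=-1385/256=-5.41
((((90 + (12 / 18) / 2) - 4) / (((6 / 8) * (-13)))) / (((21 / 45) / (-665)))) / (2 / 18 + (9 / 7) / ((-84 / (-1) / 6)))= 144677400 / 2327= 62173.36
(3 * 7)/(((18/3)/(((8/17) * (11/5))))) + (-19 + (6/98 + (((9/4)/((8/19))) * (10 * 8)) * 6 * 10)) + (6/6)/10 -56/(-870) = 25634.85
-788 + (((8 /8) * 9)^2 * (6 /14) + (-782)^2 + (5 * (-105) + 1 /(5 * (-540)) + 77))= 11535099293 /18900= 610322.71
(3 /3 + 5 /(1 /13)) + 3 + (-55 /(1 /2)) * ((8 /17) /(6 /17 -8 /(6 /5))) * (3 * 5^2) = 110109 /161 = 683.91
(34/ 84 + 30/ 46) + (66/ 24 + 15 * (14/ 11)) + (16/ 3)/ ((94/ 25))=24288175/ 998844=24.32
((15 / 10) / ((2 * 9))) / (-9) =-1 / 108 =-0.01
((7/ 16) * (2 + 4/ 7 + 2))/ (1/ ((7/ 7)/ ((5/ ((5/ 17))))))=2/ 17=0.12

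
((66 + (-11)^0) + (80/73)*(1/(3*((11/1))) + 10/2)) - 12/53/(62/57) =286180291/3957987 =72.30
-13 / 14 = -0.93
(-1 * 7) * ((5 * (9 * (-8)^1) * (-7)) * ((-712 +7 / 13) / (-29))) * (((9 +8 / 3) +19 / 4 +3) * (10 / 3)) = -10559583300 / 377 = -28009504.77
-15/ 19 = -0.79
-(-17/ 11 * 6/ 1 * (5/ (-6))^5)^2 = -13.89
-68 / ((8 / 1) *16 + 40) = -0.40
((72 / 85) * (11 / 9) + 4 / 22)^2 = 1295044 / 874225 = 1.48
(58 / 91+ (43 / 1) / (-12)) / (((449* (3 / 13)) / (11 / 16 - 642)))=33009637 / 1810368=18.23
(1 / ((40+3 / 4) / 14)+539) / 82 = 87913 / 13366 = 6.58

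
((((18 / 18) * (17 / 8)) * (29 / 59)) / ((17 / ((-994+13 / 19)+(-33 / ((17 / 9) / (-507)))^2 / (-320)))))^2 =157352169166729065525190401 / 687839071181209600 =228763057.75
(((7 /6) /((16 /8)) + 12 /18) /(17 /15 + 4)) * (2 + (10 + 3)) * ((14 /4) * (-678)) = -381375 /44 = -8667.61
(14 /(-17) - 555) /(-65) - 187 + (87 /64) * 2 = -6213817 /35360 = -175.73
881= 881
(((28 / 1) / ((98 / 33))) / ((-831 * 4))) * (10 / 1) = -55 / 1939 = -0.03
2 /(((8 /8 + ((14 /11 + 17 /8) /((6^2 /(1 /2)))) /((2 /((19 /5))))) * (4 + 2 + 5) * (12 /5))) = 4800 /69041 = 0.07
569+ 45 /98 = 55807 /98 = 569.46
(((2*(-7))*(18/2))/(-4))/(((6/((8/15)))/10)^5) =114688/6561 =17.48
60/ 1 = 60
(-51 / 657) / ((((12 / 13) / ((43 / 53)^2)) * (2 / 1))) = -408629 / 14764104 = -0.03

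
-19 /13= -1.46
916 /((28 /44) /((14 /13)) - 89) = -20152 /1945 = -10.36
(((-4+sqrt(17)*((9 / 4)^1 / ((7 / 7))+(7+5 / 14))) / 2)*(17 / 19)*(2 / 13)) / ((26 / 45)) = -1530 / 3211+205785*sqrt(17) / 179816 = 4.24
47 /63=0.75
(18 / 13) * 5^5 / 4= 28125 / 26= 1081.73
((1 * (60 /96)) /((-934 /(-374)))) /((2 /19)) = 17765 /7472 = 2.38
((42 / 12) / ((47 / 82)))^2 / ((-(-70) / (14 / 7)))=1.07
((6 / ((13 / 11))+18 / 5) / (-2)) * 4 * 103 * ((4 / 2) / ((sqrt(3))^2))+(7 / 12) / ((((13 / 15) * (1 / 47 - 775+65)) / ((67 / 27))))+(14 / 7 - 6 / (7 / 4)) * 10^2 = -1334.49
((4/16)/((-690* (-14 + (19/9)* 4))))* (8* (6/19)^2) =54/1037875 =0.00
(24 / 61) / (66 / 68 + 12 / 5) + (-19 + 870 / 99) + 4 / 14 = -26401583 / 2691381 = -9.81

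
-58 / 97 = -0.60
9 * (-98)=-882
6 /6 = 1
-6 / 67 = -0.09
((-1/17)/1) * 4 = -4/17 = -0.24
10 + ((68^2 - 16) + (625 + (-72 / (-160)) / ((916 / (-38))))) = 48025709 / 9160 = 5242.98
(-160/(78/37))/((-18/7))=10360/351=29.52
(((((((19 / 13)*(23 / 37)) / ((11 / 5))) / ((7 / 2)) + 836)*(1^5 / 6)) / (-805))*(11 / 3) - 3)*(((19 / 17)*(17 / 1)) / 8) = -8.63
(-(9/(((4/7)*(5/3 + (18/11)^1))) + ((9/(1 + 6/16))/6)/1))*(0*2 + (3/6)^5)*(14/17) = -11571/76736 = -0.15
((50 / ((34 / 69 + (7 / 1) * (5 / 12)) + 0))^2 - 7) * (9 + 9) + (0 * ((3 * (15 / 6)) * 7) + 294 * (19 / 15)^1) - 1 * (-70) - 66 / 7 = 4178.22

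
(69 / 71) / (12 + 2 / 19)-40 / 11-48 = -402653 / 7810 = -51.56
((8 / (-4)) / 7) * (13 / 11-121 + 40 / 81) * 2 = 425272 / 6237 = 68.19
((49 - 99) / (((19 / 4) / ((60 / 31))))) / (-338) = 6000 / 99541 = 0.06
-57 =-57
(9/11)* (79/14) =4.62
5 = 5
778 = 778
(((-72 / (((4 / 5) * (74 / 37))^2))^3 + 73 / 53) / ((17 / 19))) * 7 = -80287544617 / 461312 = -174041.74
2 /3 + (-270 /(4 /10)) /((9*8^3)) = 799 /1536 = 0.52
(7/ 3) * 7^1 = 49/ 3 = 16.33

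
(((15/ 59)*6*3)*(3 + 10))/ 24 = 585/ 236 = 2.48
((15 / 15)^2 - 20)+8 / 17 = -315 / 17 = -18.53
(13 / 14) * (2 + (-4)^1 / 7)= 65 / 49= 1.33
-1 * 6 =-6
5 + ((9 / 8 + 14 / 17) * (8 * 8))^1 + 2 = 2239 / 17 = 131.71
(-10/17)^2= 0.35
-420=-420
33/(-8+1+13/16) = -16/3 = -5.33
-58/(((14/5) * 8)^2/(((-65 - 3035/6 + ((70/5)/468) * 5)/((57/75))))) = 605103125/6971328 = 86.80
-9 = -9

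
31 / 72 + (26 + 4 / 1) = 2191 / 72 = 30.43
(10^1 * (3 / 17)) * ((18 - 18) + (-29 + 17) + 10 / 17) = -20.14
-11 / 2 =-5.50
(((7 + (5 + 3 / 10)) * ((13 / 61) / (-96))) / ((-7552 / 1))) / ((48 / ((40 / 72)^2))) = 2665 / 114629935104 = 0.00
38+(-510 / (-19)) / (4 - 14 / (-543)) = 927611 / 20767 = 44.67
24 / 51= 8 / 17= 0.47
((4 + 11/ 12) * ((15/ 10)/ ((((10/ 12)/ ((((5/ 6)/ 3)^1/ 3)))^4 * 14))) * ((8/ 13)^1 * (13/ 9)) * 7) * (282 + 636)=1003/ 2187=0.46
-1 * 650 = -650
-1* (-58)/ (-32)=-29/ 16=-1.81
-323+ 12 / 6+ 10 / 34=-320.71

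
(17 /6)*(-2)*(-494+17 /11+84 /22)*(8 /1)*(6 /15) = 292400 /33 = 8860.61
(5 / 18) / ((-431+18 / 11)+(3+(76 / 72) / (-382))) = -21010 / 32248649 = -0.00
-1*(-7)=7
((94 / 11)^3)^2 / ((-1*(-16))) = 43116861316 / 1771561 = 24338.34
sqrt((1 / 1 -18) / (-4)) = sqrt(17) / 2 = 2.06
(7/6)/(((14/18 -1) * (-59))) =21/236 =0.09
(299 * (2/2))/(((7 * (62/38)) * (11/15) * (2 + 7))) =28405/7161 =3.97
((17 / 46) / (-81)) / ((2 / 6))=-17 / 1242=-0.01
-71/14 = -5.07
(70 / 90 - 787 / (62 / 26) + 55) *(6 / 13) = -153034 / 1209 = -126.58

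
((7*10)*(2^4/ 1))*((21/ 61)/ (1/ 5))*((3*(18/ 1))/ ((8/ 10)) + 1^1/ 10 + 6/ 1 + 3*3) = 9713760/ 61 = 159241.97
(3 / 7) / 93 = 1 / 217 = 0.00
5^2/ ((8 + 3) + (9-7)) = 25/ 13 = 1.92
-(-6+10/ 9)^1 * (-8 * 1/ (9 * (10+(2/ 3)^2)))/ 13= -176/ 5499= -0.03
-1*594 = -594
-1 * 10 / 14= -5 / 7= -0.71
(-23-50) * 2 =-146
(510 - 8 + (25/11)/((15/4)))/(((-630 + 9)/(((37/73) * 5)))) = -3068410/1495989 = -2.05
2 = 2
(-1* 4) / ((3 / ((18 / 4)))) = -6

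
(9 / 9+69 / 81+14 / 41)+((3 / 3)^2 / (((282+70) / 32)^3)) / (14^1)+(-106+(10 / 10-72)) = -3605882867 / 20627838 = -174.81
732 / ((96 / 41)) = 2501 / 8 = 312.62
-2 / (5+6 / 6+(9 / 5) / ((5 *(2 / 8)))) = -0.27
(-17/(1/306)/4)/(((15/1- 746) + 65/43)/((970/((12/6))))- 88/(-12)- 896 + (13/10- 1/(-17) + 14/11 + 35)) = 30430802655/19948829393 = 1.53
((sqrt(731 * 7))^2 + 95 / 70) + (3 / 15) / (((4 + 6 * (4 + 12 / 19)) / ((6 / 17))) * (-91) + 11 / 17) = 2845381580669 / 555916970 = 5118.36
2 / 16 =0.12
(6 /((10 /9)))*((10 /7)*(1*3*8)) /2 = 648 /7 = 92.57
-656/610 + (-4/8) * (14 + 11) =-13.58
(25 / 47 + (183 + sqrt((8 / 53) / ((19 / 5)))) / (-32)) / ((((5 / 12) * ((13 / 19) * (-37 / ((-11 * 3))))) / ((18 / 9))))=-14673681 / 452140 - 99 * sqrt(10070) / 254930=-32.49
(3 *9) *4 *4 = 432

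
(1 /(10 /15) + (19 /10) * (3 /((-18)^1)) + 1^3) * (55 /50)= 1441 /600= 2.40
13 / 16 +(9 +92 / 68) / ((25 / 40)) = 23633 / 1360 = 17.38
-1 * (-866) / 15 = 866 / 15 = 57.73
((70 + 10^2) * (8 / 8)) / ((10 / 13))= 221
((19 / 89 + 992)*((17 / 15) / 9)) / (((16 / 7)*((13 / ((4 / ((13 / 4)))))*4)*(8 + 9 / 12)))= 1501219 / 10152675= 0.15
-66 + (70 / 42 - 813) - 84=-961.33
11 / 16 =0.69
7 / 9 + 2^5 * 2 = 583 / 9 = 64.78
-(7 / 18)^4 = -2401 / 104976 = -0.02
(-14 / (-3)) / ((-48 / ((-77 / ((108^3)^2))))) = 539 / 114254951251968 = 0.00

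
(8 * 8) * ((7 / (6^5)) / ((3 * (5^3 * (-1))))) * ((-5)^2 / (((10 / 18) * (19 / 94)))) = -1316 / 38475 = -0.03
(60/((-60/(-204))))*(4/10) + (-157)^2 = 123653/5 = 24730.60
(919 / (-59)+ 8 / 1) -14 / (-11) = -4091 / 649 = -6.30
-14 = -14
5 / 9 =0.56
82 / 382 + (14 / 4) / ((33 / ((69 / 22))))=0.55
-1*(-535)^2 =-286225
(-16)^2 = 256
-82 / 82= -1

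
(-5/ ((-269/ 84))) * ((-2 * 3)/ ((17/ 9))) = -4.96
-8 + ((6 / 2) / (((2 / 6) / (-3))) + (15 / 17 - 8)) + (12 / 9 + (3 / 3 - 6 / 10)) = -10298 / 255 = -40.38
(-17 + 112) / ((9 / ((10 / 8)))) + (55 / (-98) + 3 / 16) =90463 / 7056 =12.82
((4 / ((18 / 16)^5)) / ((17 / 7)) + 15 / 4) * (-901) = -992558083 / 236196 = -4202.26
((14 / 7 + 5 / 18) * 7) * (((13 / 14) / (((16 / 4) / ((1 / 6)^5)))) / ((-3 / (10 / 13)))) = -205 / 1679616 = -0.00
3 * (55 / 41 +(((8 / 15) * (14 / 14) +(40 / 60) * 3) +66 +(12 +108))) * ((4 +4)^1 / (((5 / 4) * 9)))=3736736 / 9225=405.07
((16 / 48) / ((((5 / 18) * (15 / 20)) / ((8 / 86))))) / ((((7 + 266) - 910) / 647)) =-20704 / 136955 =-0.15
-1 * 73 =-73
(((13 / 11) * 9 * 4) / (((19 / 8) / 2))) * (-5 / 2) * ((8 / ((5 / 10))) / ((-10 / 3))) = 89856 / 209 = 429.93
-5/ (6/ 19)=-95/ 6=-15.83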